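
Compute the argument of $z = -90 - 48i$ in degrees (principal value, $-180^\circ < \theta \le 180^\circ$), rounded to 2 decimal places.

θ = arctan(b/a) = arctan(-48/-90) (quadrant-adjusted) = -151.93°


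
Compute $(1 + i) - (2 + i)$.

(1 - 2) + (1 - 1)i = -1


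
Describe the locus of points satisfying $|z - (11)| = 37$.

|z - z0| = r describes a circle centered at z0 with radius r
Here z0 = 11 and r = 37
Locus: Circle centered at (11, 0) with radius 37


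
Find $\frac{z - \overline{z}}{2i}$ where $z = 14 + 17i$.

z - conjugate(z) = 2bi
(z - conjugate(z))/(2i) = 2bi/(2i) = b = 17


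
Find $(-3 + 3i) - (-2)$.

(-3 - (-2)) + (3 - 0)i = -1 + 3i


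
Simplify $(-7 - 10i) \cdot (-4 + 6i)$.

(a1*a2 - b1*b2) + (a1*b2 + b1*a2)i
= (28 - (-60)) + (-42 + 40)i
= 88 - 2i


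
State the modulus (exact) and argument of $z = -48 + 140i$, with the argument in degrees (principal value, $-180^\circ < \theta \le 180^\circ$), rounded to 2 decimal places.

|z| = sqrt((-48)^2 + 140^2) = 148
arg(z) = arctan(b/a) = arctan(140/-48) (quadrant-adjusted) = 108.92°


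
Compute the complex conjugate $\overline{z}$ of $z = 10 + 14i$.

If z = a + bi, then conjugate(z) = a - bi
conjugate(10 + 14i) = 10 - 14i


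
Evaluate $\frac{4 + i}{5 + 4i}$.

Multiply numerator and denominator by conjugate (5 - 4i):
= (4 + i)(5 - 4i) / (5^2 + 4^2)
= (24 - 11i) / 41
= 24/41 - (11/41)i


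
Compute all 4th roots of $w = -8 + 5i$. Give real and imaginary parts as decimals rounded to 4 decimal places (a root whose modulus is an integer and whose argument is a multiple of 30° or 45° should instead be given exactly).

|w| = sqrt(89) ≈ 9.433981, arg(w) ≈ 147.994617°
Root modulus = sqrt(89)^(1/4) ≈ 1.752563
Root arguments: θ_k = (arg(w) + 360°k)/4 for k = 0, 1, ..., 3
Compute each root as (root modulus)(cos θ_k + i sin θ_k) using full-precision intermediates, then round to 4 decimal places.
Roots: 1.3997 + 1.0547i, -1.0547 + 1.3997i, -1.3997 - 1.0547i, 1.0547 - 1.3997i


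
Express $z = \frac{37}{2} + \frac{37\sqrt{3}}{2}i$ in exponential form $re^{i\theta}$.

r = |z| = sqrt((37/2)^2 + (37*sqrt(3)/2)^2) = sqrt(1369/4 + 4107/4) = sqrt(1369) = 37
θ = arctan(b/a) = arctan(32.0429/18.5) (quadrant-adjusted) = 60° = π/3
z = 37e^(i*π/3)


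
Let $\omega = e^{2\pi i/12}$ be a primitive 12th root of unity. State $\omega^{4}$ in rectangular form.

ω^4 = e^(2πi·4/12) = e^(i·2π/3)
= cos(2π/3) + i sin(2π/3)
= -1/2 + (sqrt(3)/2)i


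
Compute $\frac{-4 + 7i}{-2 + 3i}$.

Multiply numerator and denominator by conjugate (-2 - 3i):
= (-4 + 7i)(-2 - 3i) / ((-2)^2 + 3^2)
= (29 - 2i) / 13
= 29/13 - (2/13)i


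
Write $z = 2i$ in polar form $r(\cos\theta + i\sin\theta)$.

r = |z| = sqrt(a^2 + b^2) = sqrt((0)^2 + (2)^2) = sqrt(0 + 4) = sqrt(4) = 2
a = 0 and b > 0, so z lies on the positive imaginary axis: θ = 90°
z = 2(cos 90° + i sin 90°)


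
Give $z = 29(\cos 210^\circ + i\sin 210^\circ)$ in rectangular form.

a = r cos θ = 29 * -sqrt(3)/2 = -29*sqrt(3)/2
b = r sin θ = 29 * -1/2 = -29/2
z = -29*sqrt(3)/2 - (29/2)i


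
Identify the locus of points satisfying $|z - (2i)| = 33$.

|z - z0| = r describes a circle centered at z0 with radius r
Here z0 = 2i and r = 33
Locus: Circle centered at (0, 2) with radius 33


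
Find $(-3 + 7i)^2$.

(a + bi)^2 = a^2 - b^2 + 2abi
= (-3)^2 - 7^2 + 2*(-3)*7i
= -40 - 42i


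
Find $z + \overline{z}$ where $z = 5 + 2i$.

z + conjugate(z) = (a + bi) + (a - bi) = 2a
= 2 * 5 = 10


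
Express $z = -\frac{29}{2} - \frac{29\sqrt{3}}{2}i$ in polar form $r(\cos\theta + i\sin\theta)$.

r = |z| = sqrt(a^2 + b^2) = sqrt((-29/2)^2 + (-29*sqrt(3)/2)^2) = sqrt(841/4 + 2523/4) = sqrt(841) = 29
θ = arctan(b/a) = arctan(-25.1147/-14.5) (quadrant-adjusted) = 240°
z = 29(cos 240° + i sin 240°)


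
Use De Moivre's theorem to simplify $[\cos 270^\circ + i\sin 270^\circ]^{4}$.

By De Moivre: z^n = r^n(cos(nθ) + i sin(nθ))
= 1^4(cos(4*270°) + i sin(4*270°))
= 1(cos 0° + i sin 0°)
= 1


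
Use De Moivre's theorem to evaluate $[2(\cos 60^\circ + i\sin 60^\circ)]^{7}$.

By De Moivre: z^n = r^n(cos(nθ) + i sin(nθ))
= 2^7(cos(7*60°) + i sin(7*60°))
= 128(cos 60° + i sin 60°)
= 64 + 64*sqrt(3)i


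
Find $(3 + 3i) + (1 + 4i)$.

(3 + 1) + (3 + 4)i = 4 + 7i


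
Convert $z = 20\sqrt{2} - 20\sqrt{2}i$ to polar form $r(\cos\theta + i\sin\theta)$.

r = |z| = sqrt(a^2 + b^2) = sqrt((20*sqrt(2))^2 + (-20*sqrt(2))^2) = sqrt(800 + 800) = sqrt(1600) = 40
θ = arctan(b/a) = arctan(-28.2843/28.2843) (quadrant-adjusted) = 315°
z = 40(cos 315° + i sin 315°)


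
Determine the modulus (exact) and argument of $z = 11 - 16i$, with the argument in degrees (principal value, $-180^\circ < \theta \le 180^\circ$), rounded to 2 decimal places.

|z| = sqrt(11^2 + (-16)^2) = sqrt(377)
arg(z) = arctan(b/a) = arctan(-16/11) (quadrant-adjusted) = -55.49°


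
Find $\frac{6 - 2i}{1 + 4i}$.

Multiply numerator and denominator by conjugate (1 - 4i):
= (6 - 2i)(1 - 4i) / (1^2 + 4^2)
= (-2 - 26i) / 17
= -2/17 - (26/17)i


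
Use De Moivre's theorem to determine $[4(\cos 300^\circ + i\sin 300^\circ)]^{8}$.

By De Moivre: z^n = r^n(cos(nθ) + i sin(nθ))
= 4^8(cos(8*300°) + i sin(8*300°))
= 65536(cos 240° + i sin 240°)
= -32768 - 32768*sqrt(3)i


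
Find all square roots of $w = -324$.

|w| = 324, arg(w) = 180°
Root modulus = 324^(1/2) = 18
Root arguments: θ_k = (180° + 360°k)/2 for k = 0, 1, ..., 1
Roots: 18i, -18i


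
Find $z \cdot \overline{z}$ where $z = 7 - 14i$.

z * conjugate(z) = |z|^2 = a^2 + b^2
= 7^2 + (-14)^2 = 245


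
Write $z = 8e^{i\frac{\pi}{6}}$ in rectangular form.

a = r cos θ = 8 * sqrt(3)/2 = 4*sqrt(3)
b = r sin θ = 8 * 1/2 = 4
z = 4*sqrt(3) + 4i


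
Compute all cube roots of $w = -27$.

|w| = 27, arg(w) = 180°
Root modulus = 27^(1/3) = 3
Root arguments: θ_k = (180° + 360°k)/3 for k = 0, 1, ..., 2
Roots: 3/2 + (3*sqrt(3)/2)i, -3, 3/2 - (3*sqrt(3)/2)i


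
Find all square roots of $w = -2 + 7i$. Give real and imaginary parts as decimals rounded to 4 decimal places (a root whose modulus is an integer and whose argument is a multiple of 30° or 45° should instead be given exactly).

|w| = sqrt(53) ≈ 7.280110, arg(w) ≈ 105.945396°
Root modulus = sqrt(53)^(1/2) ≈ 2.698168
Root arguments: θ_k = (arg(w) + 360°k)/2 for k = 0, 1, ..., 1
Compute each root as (root modulus)(cos θ_k + i sin θ_k) using full-precision intermediates, then round to 4 decimal places.
Roots: 1.6248 + 2.1541i, -1.6248 - 2.1541i


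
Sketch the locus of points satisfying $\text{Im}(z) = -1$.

Im(z) = y where z = x + yi; the equation y = -1 is satisfied by all points with that y-coordinate
Locus: Horizontal line y = -1


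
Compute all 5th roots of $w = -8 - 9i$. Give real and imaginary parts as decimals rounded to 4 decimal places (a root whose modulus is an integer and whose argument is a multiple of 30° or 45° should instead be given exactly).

|w| = sqrt(145) ≈ 12.041595, arg(w) ≈ 228.366461°
Root modulus = sqrt(145)^(1/5) ≈ 1.644890
Root arguments: θ_k = (arg(w) + 360°k)/5 for k = 0, 1, ..., 4
Compute each root as (root modulus)(cos θ_k + i sin θ_k) using full-precision intermediates, then round to 4 decimal places.
Roots: 1.1494 + 1.1767i, -0.7639 + 1.4567i, -1.6215 - 0.2764i, -0.2382 - 1.6275i, 1.4743 - 0.7295i


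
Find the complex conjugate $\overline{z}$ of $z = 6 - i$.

If z = a + bi, then conjugate(z) = a - bi
conjugate(6 - i) = 6 + i


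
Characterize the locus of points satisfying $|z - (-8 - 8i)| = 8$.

|z - z0| = r describes a circle centered at z0 with radius r
Here z0 = -8 - 8i and r = 8
Locus: Circle centered at (-8, -8) with radius 8


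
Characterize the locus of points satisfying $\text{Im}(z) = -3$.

Im(z) = y where z = x + yi; the equation y = -3 is satisfied by all points with that y-coordinate
Locus: Horizontal line y = -3


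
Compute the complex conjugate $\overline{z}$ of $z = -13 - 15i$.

If z = a + bi, then conjugate(z) = a - bi
conjugate(-13 - 15i) = -13 + 15i


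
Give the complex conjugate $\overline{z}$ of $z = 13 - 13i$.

If z = a + bi, then conjugate(z) = a - bi
conjugate(13 - 13i) = 13 + 13i


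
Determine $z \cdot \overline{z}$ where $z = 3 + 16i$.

z * conjugate(z) = |z|^2 = a^2 + b^2
= 3^2 + 16^2 = 265


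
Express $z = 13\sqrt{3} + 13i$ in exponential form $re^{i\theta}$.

r = |z| = sqrt((13*sqrt(3))^2 + (13)^2) = sqrt(507 + 169) = sqrt(676) = 26
θ = arctan(b/a) = arctan(13/22.5167) (quadrant-adjusted) = 30° = π/6
z = 26e^(i*π/6)


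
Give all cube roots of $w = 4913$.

|w| = 4913, arg(w) = 0°
Root modulus = 4913^(1/3) = 17
Root arguments: θ_k = (0° + 360°k)/3 for k = 0, 1, ..., 2
Roots: 17, -17/2 + (17*sqrt(3)/2)i, -17/2 - (17*sqrt(3)/2)i


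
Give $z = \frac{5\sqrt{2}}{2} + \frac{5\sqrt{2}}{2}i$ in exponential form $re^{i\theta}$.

r = |z| = sqrt((5*sqrt(2)/2)^2 + (5*sqrt(2)/2)^2) = sqrt(25/2 + 25/2) = sqrt(25) = 5
θ = arctan(b/a) = arctan(3.5355/3.5355) (quadrant-adjusted) = 45° = π/4
z = 5e^(i*π/4)


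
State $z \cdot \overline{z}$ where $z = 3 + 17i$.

z * conjugate(z) = |z|^2 = a^2 + b^2
= 3^2 + 17^2 = 298


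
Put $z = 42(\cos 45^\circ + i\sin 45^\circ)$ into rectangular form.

a = r cos θ = 42 * sqrt(2)/2 = 21*sqrt(2)
b = r sin θ = 42 * sqrt(2)/2 = 21*sqrt(2)
z = 21*sqrt(2) + 21*sqrt(2)i


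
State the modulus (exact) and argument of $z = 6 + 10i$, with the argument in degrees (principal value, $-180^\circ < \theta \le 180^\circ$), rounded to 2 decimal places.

|z| = sqrt(6^2 + 10^2) = sqrt(136)
arg(z) = arctan(b/a) = arctan(10/6) (quadrant-adjusted) = 59.04°


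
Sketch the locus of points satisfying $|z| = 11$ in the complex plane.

|z| = 11 means sqrt(x^2 + y^2) = 11
This is a circle of radius 11 centered at the origin


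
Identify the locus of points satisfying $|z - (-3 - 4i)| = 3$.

|z - z0| = r describes a circle centered at z0 with radius r
Here z0 = -3 - 4i and r = 3
Locus: Circle centered at (-3, -4) with radius 3


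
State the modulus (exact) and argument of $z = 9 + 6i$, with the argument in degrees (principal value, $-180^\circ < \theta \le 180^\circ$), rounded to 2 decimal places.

|z| = sqrt(9^2 + 6^2) = sqrt(117)
arg(z) = arctan(b/a) = arctan(6/9) (quadrant-adjusted) = 33.69°


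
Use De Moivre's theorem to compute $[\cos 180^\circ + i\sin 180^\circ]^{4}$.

By De Moivre: z^n = r^n(cos(nθ) + i sin(nθ))
= 1^4(cos(4*180°) + i sin(4*180°))
= 1(cos 0° + i sin 0°)
= 1


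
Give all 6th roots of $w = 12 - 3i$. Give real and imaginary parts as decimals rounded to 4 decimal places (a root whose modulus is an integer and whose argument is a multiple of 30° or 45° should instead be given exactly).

|w| = sqrt(153) ≈ 12.369317, arg(w) ≈ 345.963757°
Root modulus = sqrt(153)^(1/6) ≈ 1.520749
Root arguments: θ_k = (arg(w) + 360°k)/6 for k = 0, 1, ..., 5
Compute each root as (root modulus)(cos θ_k + i sin θ_k) using full-precision intermediates, then round to 4 decimal places.
Roots: 0.8135 + 1.2849i, -0.7060 + 1.3469i, -1.5195 + 0.0621i, -0.8135 - 1.2849i, 0.7060 - 1.3469i, 1.5195 - 0.0621i


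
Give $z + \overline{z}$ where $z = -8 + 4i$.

z + conjugate(z) = (a + bi) + (a - bi) = 2a
= 2 * (-8) = -16


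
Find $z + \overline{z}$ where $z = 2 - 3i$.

z + conjugate(z) = (a + bi) + (a - bi) = 2a
= 2 * 2 = 4


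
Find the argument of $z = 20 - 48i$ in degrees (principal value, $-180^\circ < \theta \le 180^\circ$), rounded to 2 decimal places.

θ = arctan(b/a) = arctan(-48/20) (quadrant-adjusted) = -67.38°


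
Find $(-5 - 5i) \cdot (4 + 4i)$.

(a1*a2 - b1*b2) + (a1*b2 + b1*a2)i
= (-20 - (-20)) + (-20 + (-20))i
= -40i


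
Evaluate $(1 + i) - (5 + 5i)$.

(1 - 5) + (1 - 5)i = -4 - 4i


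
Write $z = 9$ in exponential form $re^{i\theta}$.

r = |z| = sqrt((9)^2 + (0)^2) = sqrt(81 + 0) = sqrt(81) = 9
b = 0 and a > 0, so z lies on the positive real axis: θ = 0
z = 9e^(i*0) = 9


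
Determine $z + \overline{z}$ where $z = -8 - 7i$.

z + conjugate(z) = (a + bi) + (a - bi) = 2a
= 2 * (-8) = -16


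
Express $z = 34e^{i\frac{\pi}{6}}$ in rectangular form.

a = r cos θ = 34 * sqrt(3)/2 = 17*sqrt(3)
b = r sin θ = 34 * 1/2 = 17
z = 17*sqrt(3) + 17i


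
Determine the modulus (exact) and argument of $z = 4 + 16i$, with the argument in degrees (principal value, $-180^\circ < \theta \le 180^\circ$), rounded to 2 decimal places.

|z| = sqrt(4^2 + 16^2) = sqrt(272)
arg(z) = arctan(b/a) = arctan(16/4) (quadrant-adjusted) = 75.96°


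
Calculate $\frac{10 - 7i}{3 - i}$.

Multiply numerator and denominator by conjugate (3 + i):
= (10 - 7i)(3 + i) / (3^2 + (-1)^2)
= (37 - 11i) / 10
= 37/10 - (11/10)i


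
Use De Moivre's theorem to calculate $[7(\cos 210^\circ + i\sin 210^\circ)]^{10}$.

By De Moivre: z^n = r^n(cos(nθ) + i sin(nθ))
= 7^10(cos(10*210°) + i sin(10*210°))
= 282475249(cos 300° + i sin 300°)
= 282475249/2 - (282475249*sqrt(3)/2)i


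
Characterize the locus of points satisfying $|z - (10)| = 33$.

|z - z0| = r describes a circle centered at z0 with radius r
Here z0 = 10 and r = 33
Locus: Circle centered at (10, 0) with radius 33


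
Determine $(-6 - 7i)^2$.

(a + bi)^2 = a^2 - b^2 + 2abi
= (-6)^2 - (-7)^2 + 2*(-6)*(-7)i
= -13 + 84i


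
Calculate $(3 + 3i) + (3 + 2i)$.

(3 + 3) + (3 + 2)i = 6 + 5i


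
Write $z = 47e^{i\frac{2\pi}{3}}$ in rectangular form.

a = r cos θ = 47 * -1/2 = -47/2
b = r sin θ = 47 * sqrt(3)/2 = 47*sqrt(3)/2
z = -47/2 + (47*sqrt(3)/2)i


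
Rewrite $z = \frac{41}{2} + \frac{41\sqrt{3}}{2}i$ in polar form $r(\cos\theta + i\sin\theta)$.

r = |z| = sqrt(a^2 + b^2) = sqrt((41/2)^2 + (41*sqrt(3)/2)^2) = sqrt(1681/4 + 5043/4) = sqrt(1681) = 41
θ = arctan(b/a) = arctan(35.507/20.5) (quadrant-adjusted) = 60°
z = 41(cos 60° + i sin 60°)


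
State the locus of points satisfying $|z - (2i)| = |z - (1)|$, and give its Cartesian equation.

|z - z1| = |z - z2| means z is equidistant from z1 and z2,
i.e. the perpendicular bisector of the segment from (0, 2) to (1, 0) (midpoint (1/2, 1)).
With z = x + yi, square both sides:
(x - 0)^2 + (y - 2)^2 = (x - 1)^2 + (y - 0)^2
The x^2 and y^2 terms cancel: 2x + (-4)y = 1 - 4 = -3
Simplify: 2x - 4y = -3
Locus: Perpendicular bisector of the segment from (0, 2) to (1, 0): the line 2x - 4y = -3


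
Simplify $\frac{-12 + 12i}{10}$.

Divisor is real, so divide each part by 10:
= -6/5 + (6/5)i


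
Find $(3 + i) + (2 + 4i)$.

(3 + 2) + (1 + 4)i = 5 + 5i


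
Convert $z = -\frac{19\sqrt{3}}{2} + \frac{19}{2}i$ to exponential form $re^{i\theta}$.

r = |z| = sqrt((-19*sqrt(3)/2)^2 + (19/2)^2) = sqrt(1083/4 + 361/4) = sqrt(361) = 19
θ = arctan(b/a) = arctan(9.5/-16.4545) (quadrant-adjusted) = 150° = 5π/6
z = 19e^(i*5π/6)


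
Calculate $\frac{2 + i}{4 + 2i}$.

Multiply numerator and denominator by conjugate (4 - 2i):
= (2 + i)(4 - 2i) / (4^2 + 2^2)
= (10) / 20
Divide through by 10: (1) / 2
= 1/2


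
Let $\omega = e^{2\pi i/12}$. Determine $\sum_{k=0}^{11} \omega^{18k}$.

Let ζ = ω^18 = e^(2πi·18/12). Since 12 ∤ 18, ζ ≠ 1.
Sum = Σ_{k=0}^{11} ζ^k = (ζ^12 - 1)/(ζ - 1) = (ω^{18·12} - 1)/(ζ - 1) = (1 - 1)/(ζ - 1) = 0


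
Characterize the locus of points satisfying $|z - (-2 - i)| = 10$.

|z - z0| = r describes a circle centered at z0 with radius r
Here z0 = -2 - i and r = 10
Locus: Circle centered at (-2, -1) with radius 10


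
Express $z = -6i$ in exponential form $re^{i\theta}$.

r = |z| = sqrt((0)^2 + (-6)^2) = sqrt(0 + 36) = sqrt(36) = 6
a = 0 and b < 0, so z lies on the negative imaginary axis: θ = -90° = -π/2
z = 6e^(-i*π/2)


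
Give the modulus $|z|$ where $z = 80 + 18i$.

|z| = sqrt(a^2 + b^2) = sqrt(80^2 + 18^2) = sqrt(6724) = 82


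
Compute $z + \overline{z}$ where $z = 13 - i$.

z + conjugate(z) = (a + bi) + (a - bi) = 2a
= 2 * 13 = 26


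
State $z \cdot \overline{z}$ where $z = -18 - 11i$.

z * conjugate(z) = |z|^2 = a^2 + b^2
= (-18)^2 + (-11)^2 = 445


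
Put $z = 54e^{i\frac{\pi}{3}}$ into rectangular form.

a = r cos θ = 54 * 1/2 = 27
b = r sin θ = 54 * sqrt(3)/2 = 27*sqrt(3)
z = 27 + 27*sqrt(3)i


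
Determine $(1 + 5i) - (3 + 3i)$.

(1 - 3) + (5 - 3)i = -2 + 2i


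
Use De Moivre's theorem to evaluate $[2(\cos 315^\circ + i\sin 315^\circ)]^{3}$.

By De Moivre: z^n = r^n(cos(nθ) + i sin(nθ))
= 2^3(cos(3*315°) + i sin(3*315°))
= 8(cos 225° + i sin 225°)
= -4*sqrt(2) - 4*sqrt(2)i


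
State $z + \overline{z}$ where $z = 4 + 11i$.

z + conjugate(z) = (a + bi) + (a - bi) = 2a
= 2 * 4 = 8


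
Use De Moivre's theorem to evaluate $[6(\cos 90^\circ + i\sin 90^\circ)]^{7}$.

By De Moivre: z^n = r^n(cos(nθ) + i sin(nθ))
= 6^7(cos(7*90°) + i sin(7*90°))
= 279936(cos 270° + i sin 270°)
= -279936i


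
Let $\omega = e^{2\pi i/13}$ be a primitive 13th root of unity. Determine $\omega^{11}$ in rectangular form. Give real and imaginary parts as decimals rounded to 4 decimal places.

ω^11 = e^(2πi·11/13) = e^(i·22π/13)
= cos(22π/13) + i sin(22π/13)
= 0.5681 - 0.8230i


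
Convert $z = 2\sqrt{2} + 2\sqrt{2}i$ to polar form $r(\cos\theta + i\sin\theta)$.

r = |z| = sqrt(a^2 + b^2) = sqrt((2*sqrt(2))^2 + (2*sqrt(2))^2) = sqrt(8 + 8) = sqrt(16) = 4
θ = arctan(b/a) = arctan(2.8284/2.8284) (quadrant-adjusted) = 45°
z = 4(cos 45° + i sin 45°)


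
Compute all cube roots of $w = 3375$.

|w| = 3375, arg(w) = 0°
Root modulus = 3375^(1/3) = 15
Root arguments: θ_k = (0° + 360°k)/3 for k = 0, 1, ..., 2
Roots: 15, -15/2 + (15*sqrt(3)/2)i, -15/2 - (15*sqrt(3)/2)i


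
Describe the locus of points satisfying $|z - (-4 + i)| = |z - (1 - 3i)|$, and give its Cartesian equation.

|z - z1| = |z - z2| means z is equidistant from z1 and z2,
i.e. the perpendicular bisector of the segment from (-4, 1) to (1, -3) (midpoint (-3/2, -1)).
With z = x + yi, square both sides:
(x - (-4))^2 + (y - 1)^2 = (x - 1)^2 + (y - (-3))^2
The x^2 and y^2 terms cancel: 10x + (-8)y = 10 - 17 = -7
Simplify: 10x - 8y = -7
Locus: Perpendicular bisector of the segment from (-4, 1) to (1, -3): the line 10x - 8y = -7


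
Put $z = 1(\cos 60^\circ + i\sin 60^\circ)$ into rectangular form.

a = r cos θ = 1 * 1/2 = 1/2
b = r sin θ = 1 * sqrt(3)/2 = sqrt(3)/2
z = 1/2 + (sqrt(3)/2)i


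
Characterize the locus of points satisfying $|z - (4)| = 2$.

|z - z0| = r describes a circle centered at z0 with radius r
Here z0 = 4 and r = 2
Locus: Circle centered at (4, 0) with radius 2


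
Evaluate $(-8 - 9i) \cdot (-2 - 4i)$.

(a1*a2 - b1*b2) + (a1*b2 + b1*a2)i
= (16 - 36) + (32 + 18)i
= -20 + 50i


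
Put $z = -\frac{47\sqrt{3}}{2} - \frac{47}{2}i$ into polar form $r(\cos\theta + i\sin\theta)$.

r = |z| = sqrt(a^2 + b^2) = sqrt((-47*sqrt(3)/2)^2 + (-47/2)^2) = sqrt(6627/4 + 2209/4) = sqrt(2209) = 47
θ = arctan(b/a) = arctan(-23.5/-40.7032) (quadrant-adjusted) = 210°
z = 47(cos 210° + i sin 210°)


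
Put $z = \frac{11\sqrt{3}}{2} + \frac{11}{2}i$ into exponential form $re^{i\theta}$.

r = |z| = sqrt((11*sqrt(3)/2)^2 + (11/2)^2) = sqrt(363/4 + 121/4) = sqrt(121) = 11
θ = arctan(b/a) = arctan(5.5/9.5263) (quadrant-adjusted) = 30° = π/6
z = 11e^(i*π/6)


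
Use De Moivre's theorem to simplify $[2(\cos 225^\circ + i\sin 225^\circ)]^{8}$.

By De Moivre: z^n = r^n(cos(nθ) + i sin(nθ))
= 2^8(cos(8*225°) + i sin(8*225°))
= 256(cos 0° + i sin 0°)
= 256


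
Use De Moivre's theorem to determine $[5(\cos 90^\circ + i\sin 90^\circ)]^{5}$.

By De Moivre: z^n = r^n(cos(nθ) + i sin(nθ))
= 5^5(cos(5*90°) + i sin(5*90°))
= 3125(cos 90° + i sin 90°)
= 3125i


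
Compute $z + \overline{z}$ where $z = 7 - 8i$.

z + conjugate(z) = (a + bi) + (a - bi) = 2a
= 2 * 7 = 14


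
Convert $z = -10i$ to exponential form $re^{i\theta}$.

r = |z| = sqrt((0)^2 + (-10)^2) = sqrt(0 + 100) = sqrt(100) = 10
a = 0 and b < 0, so z lies on the negative imaginary axis: θ = -90° = -π/2
z = 10e^(-i*π/2)


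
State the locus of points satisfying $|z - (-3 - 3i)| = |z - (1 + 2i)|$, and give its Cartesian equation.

|z - z1| = |z - z2| means z is equidistant from z1 and z2,
i.e. the perpendicular bisector of the segment from (-3, -3) to (1, 2) (midpoint (-1, -1/2)).
With z = x + yi, square both sides:
(x - (-3))^2 + (y - (-3))^2 = (x - 1)^2 + (y - 2)^2
The x^2 and y^2 terms cancel: 8x + 10y = 5 - 18 = -13
Simplify: 8x + 10y = -13
Locus: Perpendicular bisector of the segment from (-3, -3) to (1, 2): the line 8x + 10y = -13


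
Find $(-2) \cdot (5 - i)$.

(a1*a2 - b1*b2) + (a1*b2 + b1*a2)i
= (-10 - 0) + (2 + 0)i
= -10 + 2i


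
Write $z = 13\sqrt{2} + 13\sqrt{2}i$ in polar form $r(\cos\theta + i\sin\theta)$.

r = |z| = sqrt(a^2 + b^2) = sqrt((13*sqrt(2))^2 + (13*sqrt(2))^2) = sqrt(338 + 338) = sqrt(676) = 26
θ = arctan(b/a) = arctan(18.3848/18.3848) (quadrant-adjusted) = 45°
z = 26(cos 45° + i sin 45°)


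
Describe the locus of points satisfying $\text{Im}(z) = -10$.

Im(z) = y where z = x + yi; the equation y = -10 is satisfied by all points with that y-coordinate
Locus: Horizontal line y = -10


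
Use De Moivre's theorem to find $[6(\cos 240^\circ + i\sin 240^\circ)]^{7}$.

By De Moivre: z^n = r^n(cos(nθ) + i sin(nθ))
= 6^7(cos(7*240°) + i sin(7*240°))
= 279936(cos 240° + i sin 240°)
= -139968 - 139968*sqrt(3)i


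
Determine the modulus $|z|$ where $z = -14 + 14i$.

|z| = sqrt(a^2 + b^2) = sqrt((-14)^2 + 14^2) = sqrt(392) = sqrt(392)


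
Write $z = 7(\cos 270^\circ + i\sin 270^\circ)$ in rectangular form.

a = r cos θ = 7 * 0 = 0
b = r sin θ = 7 * -1 = -7
z = -7i


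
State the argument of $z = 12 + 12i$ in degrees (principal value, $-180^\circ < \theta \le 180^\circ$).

θ = arctan(b/a) = arctan(12/12) (quadrant-adjusted) = 45°


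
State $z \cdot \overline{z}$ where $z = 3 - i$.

z * conjugate(z) = |z|^2 = a^2 + b^2
= 3^2 + (-1)^2 = 10


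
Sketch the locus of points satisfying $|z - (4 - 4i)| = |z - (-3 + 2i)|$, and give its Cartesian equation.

|z - z1| = |z - z2| means z is equidistant from z1 and z2,
i.e. the perpendicular bisector of the segment from (4, -4) to (-3, 2) (midpoint (1/2, -1)).
With z = x + yi, square both sides:
(x - 4)^2 + (y - (-4))^2 = (x - (-3))^2 + (y - 2)^2
The x^2 and y^2 terms cancel: -14x + 12y = 13 - 32 = -19
Simplify: 14x - 12y = 19
Locus: Perpendicular bisector of the segment from (4, -4) to (-3, 2): the line 14x - 12y = 19


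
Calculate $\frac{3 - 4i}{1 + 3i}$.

Multiply numerator and denominator by conjugate (1 - 3i):
= (3 - 4i)(1 - 3i) / (1^2 + 3^2)
= (-9 - 13i) / 10
= -9/10 - (13/10)i


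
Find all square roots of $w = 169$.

|w| = 169, arg(w) = 0°
Root modulus = 169^(1/2) = 13
Root arguments: θ_k = (0° + 360°k)/2 for k = 0, 1, ..., 1
Roots: 13, -13


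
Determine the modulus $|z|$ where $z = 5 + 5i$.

|z| = sqrt(a^2 + b^2) = sqrt(5^2 + 5^2) = sqrt(50) = sqrt(50)


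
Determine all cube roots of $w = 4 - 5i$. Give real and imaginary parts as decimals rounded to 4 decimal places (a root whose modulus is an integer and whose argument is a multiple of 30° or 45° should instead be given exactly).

|w| = sqrt(41) ≈ 6.403124, arg(w) ≈ 308.659808°
Root modulus = sqrt(41)^(1/3) ≈ 1.856938
Root arguments: θ_k = (arg(w) + 360°k)/3 for k = 0, 1, ..., 2
Compute each root as (root modulus)(cos θ_k + i sin θ_k) using full-precision intermediates, then round to 4 decimal places.
Roots: -0.4141 + 1.8102i, -1.3606 - 1.2637i, 1.7747 - 0.5464i


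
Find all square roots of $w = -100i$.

|w| = 100, arg(w) = 270°
Root modulus = 100^(1/2) = 10
Root arguments: θ_k = (270° + 360°k)/2 for k = 0, 1, ..., 1
Roots: -5*sqrt(2) + 5*sqrt(2)i, 5*sqrt(2) - 5*sqrt(2)i


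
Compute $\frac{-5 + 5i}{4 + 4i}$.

Multiply numerator and denominator by conjugate (4 - 4i):
= (-5 + 5i)(4 - 4i) / (4^2 + 4^2)
= (40i) / 32
Divide through by 8: (5i) / 4
= 0 + (5/4)i


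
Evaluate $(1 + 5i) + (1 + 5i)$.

(1 + 1) + (5 + 5)i = 2 + 10i


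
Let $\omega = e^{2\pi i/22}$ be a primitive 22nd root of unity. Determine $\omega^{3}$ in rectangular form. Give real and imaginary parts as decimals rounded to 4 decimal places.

ω^3 = e^(2πi·3/22) = e^(i·3π/11)
= cos(3π/11) + i sin(3π/11)
= 0.6549 + 0.7557i


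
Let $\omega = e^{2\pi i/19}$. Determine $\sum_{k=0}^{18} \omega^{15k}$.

Let ζ = ω^15 = e^(2πi·15/19). Since 19 ∤ 15, ζ ≠ 1.
Sum = Σ_{k=0}^{18} ζ^k = (ζ^19 - 1)/(ζ - 1) = (ω^{15·19} - 1)/(ζ - 1) = (1 - 1)/(ζ - 1) = 0


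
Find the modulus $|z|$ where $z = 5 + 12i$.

|z| = sqrt(a^2 + b^2) = sqrt(5^2 + 12^2) = sqrt(169) = 13


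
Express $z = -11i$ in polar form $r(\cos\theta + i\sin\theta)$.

r = |z| = sqrt(a^2 + b^2) = sqrt((0)^2 + (-11)^2) = sqrt(0 + 121) = sqrt(121) = 11
a = 0 and b < 0, so z lies on the negative imaginary axis: θ = 270°
z = 11(cos 270° + i sin 270°)


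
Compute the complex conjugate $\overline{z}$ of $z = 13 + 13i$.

If z = a + bi, then conjugate(z) = a - bi
conjugate(13 + 13i) = 13 - 13i


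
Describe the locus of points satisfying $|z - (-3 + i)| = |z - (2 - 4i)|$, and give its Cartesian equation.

|z - z1| = |z - z2| means z is equidistant from z1 and z2,
i.e. the perpendicular bisector of the segment from (-3, 1) to (2, -4) (midpoint (-1/2, -3/2)).
With z = x + yi, square both sides:
(x - (-3))^2 + (y - 1)^2 = (x - 2)^2 + (y - (-4))^2
The x^2 and y^2 terms cancel: 10x + (-10)y = 20 - 10 = 10
Simplify: x - y = 1
Locus: Perpendicular bisector of the segment from (-3, 1) to (2, -4): the line x - y = 1


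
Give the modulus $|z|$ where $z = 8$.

|z| = sqrt(a^2 + b^2) = sqrt(8^2 + 0^2) = sqrt(64) = 8


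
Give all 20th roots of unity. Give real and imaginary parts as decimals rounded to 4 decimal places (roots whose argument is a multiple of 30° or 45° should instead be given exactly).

ω_k = e^(2πik/20) = cos(2πk/20) + i sin(2πk/20) for k = 0, 1, ..., 19
Roots: 1, 0.9511 + 0.3090i, 0.8090 + 0.5878i, 0.5878 + 0.8090i, 0.3090 + 0.9511i, i, -0.3090 + 0.9511i, -0.5878 + 0.8090i, -0.8090 + 0.5878i, -0.9511 + 0.3090i, -1, -0.9511 - 0.3090i, -0.8090 - 0.5878i, -0.5878 - 0.8090i, -0.3090 - 0.9511i, -i, 0.3090 - 0.9511i, 0.5878 - 0.8090i, 0.8090 - 0.5878i, 0.9511 - 0.3090i


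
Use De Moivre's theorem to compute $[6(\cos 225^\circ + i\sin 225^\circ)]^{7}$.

By De Moivre: z^n = r^n(cos(nθ) + i sin(nθ))
= 6^7(cos(7*225°) + i sin(7*225°))
= 279936(cos 135° + i sin 135°)
= -139968*sqrt(2) + 139968*sqrt(2)i


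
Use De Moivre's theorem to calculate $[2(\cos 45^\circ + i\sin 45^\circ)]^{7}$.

By De Moivre: z^n = r^n(cos(nθ) + i sin(nθ))
= 2^7(cos(7*45°) + i sin(7*45°))
= 128(cos 315° + i sin 315°)
= 64*sqrt(2) - 64*sqrt(2)i


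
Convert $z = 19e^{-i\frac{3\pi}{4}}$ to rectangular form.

a = r cos θ = 19 * -sqrt(2)/2 = -19*sqrt(2)/2
b = r sin θ = 19 * -sqrt(2)/2 = -19*sqrt(2)/2
z = -19*sqrt(2)/2 - (19*sqrt(2)/2)i


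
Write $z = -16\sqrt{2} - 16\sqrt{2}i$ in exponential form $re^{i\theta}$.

r = |z| = sqrt((-16*sqrt(2))^2 + (-16*sqrt(2))^2) = sqrt(512 + 512) = sqrt(1024) = 32
θ = arctan(b/a) = arctan(-22.6274/-22.6274) (quadrant-adjusted) = 225° = 5π/4
z = 32e^(i*5π/4)


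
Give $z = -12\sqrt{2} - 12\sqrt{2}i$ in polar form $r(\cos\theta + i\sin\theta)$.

r = |z| = sqrt(a^2 + b^2) = sqrt((-12*sqrt(2))^2 + (-12*sqrt(2))^2) = sqrt(288 + 288) = sqrt(576) = 24
θ = arctan(b/a) = arctan(-16.9706/-16.9706) (quadrant-adjusted) = 225°
z = 24(cos 225° + i sin 225°)


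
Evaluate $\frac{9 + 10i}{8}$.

Divisor is real, so divide each part by 8:
= 9/8 + (5/4)i


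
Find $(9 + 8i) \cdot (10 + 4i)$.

(a1*a2 - b1*b2) + (a1*b2 + b1*a2)i
= (90 - 32) + (36 + 80)i
= 58 + 116i


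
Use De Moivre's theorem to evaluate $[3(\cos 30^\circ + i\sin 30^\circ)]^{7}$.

By De Moivre: z^n = r^n(cos(nθ) + i sin(nθ))
= 3^7(cos(7*30°) + i sin(7*30°))
= 2187(cos 210° + i sin 210°)
= -2187*sqrt(3)/2 - (2187/2)i


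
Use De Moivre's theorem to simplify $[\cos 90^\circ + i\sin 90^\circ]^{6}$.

By De Moivre: z^n = r^n(cos(nθ) + i sin(nθ))
= 1^6(cos(6*90°) + i sin(6*90°))
= 1(cos 180° + i sin 180°)
= -1


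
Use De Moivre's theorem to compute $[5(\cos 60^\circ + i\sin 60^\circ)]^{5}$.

By De Moivre: z^n = r^n(cos(nθ) + i sin(nθ))
= 5^5(cos(5*60°) + i sin(5*60°))
= 3125(cos 300° + i sin 300°)
= 3125/2 - (3125*sqrt(3)/2)i


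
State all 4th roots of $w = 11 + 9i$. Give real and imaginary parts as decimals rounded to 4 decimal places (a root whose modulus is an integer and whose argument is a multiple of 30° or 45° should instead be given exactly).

|w| = sqrt(202) ≈ 14.212670, arg(w) ≈ 39.289407°
Root modulus = sqrt(202)^(1/4) ≈ 1.941641
Root arguments: θ_k = (arg(w) + 360°k)/4 for k = 0, 1, ..., 3
Compute each root as (root modulus)(cos θ_k + i sin θ_k) using full-precision intermediates, then round to 4 decimal places.
Roots: 1.9132 + 0.3312i, -0.3312 + 1.9132i, -1.9132 - 0.3312i, 0.3312 - 1.9132i


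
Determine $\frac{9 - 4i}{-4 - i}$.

Multiply numerator and denominator by conjugate (-4 + i):
= (9 - 4i)(-4 + i) / ((-4)^2 + (-1)^2)
= (-32 + 25i) / 17
= -32/17 + (25/17)i


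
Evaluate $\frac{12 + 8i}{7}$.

Divisor is real, so divide each part by 7:
= 12/7 + (8/7)i


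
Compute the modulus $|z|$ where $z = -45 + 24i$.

|z| = sqrt(a^2 + b^2) = sqrt((-45)^2 + 24^2) = sqrt(2601) = 51


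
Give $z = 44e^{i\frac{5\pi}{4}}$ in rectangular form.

a = r cos θ = 44 * -sqrt(2)/2 = -22*sqrt(2)
b = r sin θ = 44 * -sqrt(2)/2 = -22*sqrt(2)
z = -22*sqrt(2) - 22*sqrt(2)i


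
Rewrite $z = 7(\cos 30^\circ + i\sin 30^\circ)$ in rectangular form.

a = r cos θ = 7 * sqrt(3)/2 = 7*sqrt(3)/2
b = r sin θ = 7 * 1/2 = 7/2
z = 7*sqrt(3)/2 + (7/2)i


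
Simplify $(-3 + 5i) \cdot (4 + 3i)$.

(a1*a2 - b1*b2) + (a1*b2 + b1*a2)i
= (-12 - 15) + (-9 + 20)i
= -27 + 11i


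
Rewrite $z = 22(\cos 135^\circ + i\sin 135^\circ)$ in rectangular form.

a = r cos θ = 22 * -sqrt(2)/2 = -11*sqrt(2)
b = r sin θ = 22 * sqrt(2)/2 = 11*sqrt(2)
z = -11*sqrt(2) + 11*sqrt(2)i


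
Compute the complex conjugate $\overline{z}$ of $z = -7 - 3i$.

If z = a + bi, then conjugate(z) = a - bi
conjugate(-7 - 3i) = -7 + 3i


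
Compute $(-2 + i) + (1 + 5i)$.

(-2 + 1) + (1 + 5)i = -1 + 6i


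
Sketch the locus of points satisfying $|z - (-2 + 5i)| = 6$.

|z - z0| = r describes a circle centered at z0 with radius r
Here z0 = -2 + 5i and r = 6
Locus: Circle centered at (-2, 5) with radius 6


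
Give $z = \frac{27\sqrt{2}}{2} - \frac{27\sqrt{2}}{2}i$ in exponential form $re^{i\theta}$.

r = |z| = sqrt((27*sqrt(2)/2)^2 + (-27*sqrt(2)/2)^2) = sqrt(729/2 + 729/2) = sqrt(729) = 27
θ = arctan(b/a) = arctan(-19.0919/19.0919) (quadrant-adjusted) = -45° = -π/4
z = 27e^(-i*π/4)


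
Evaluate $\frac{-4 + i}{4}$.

Divisor is real, so divide each part by 4:
= -1 + (1/4)i


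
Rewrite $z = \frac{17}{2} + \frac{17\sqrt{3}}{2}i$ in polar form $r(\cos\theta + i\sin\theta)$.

r = |z| = sqrt(a^2 + b^2) = sqrt((17/2)^2 + (17*sqrt(3)/2)^2) = sqrt(289/4 + 867/4) = sqrt(289) = 17
θ = arctan(b/a) = arctan(14.7224/8.5) (quadrant-adjusted) = 60°
z = 17(cos 60° + i sin 60°)


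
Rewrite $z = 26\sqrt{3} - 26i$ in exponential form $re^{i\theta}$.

r = |z| = sqrt((26*sqrt(3))^2 + (-26)^2) = sqrt(2028 + 676) = sqrt(2704) = 52
θ = arctan(b/a) = arctan(-26/45.0333) (quadrant-adjusted) = -30° = -π/6
z = 52e^(-i*π/6)


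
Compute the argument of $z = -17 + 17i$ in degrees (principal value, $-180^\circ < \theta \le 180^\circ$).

θ = arctan(b/a) = arctan(17/-17) (quadrant-adjusted) = 135°


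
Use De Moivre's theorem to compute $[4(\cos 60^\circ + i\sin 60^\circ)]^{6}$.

By De Moivre: z^n = r^n(cos(nθ) + i sin(nθ))
= 4^6(cos(6*60°) + i sin(6*60°))
= 4096(cos 0° + i sin 0°)
= 4096


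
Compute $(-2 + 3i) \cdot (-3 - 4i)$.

(a1*a2 - b1*b2) + (a1*b2 + b1*a2)i
= (6 - (-12)) + (8 + (-9))i
= 18 - i


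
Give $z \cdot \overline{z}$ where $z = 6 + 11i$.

z * conjugate(z) = |z|^2 = a^2 + b^2
= 6^2 + 11^2 = 157


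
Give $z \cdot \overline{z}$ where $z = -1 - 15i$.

z * conjugate(z) = |z|^2 = a^2 + b^2
= (-1)^2 + (-15)^2 = 226


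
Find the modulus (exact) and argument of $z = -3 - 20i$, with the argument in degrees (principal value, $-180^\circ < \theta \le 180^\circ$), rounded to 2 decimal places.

|z| = sqrt((-3)^2 + (-20)^2) = sqrt(409)
arg(z) = arctan(b/a) = arctan(-20/-3) (quadrant-adjusted) = -98.53°


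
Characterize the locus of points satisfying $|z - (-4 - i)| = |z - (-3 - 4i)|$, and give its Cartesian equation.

|z - z1| = |z - z2| means z is equidistant from z1 and z2,
i.e. the perpendicular bisector of the segment from (-4, -1) to (-3, -4) (midpoint (-7/2, -5/2)).
With z = x + yi, square both sides:
(x - (-4))^2 + (y - (-1))^2 = (x - (-3))^2 + (y - (-4))^2
The x^2 and y^2 terms cancel: 2x + (-6)y = 25 - 17 = 8
Simplify: x - 3y = 4
Locus: Perpendicular bisector of the segment from (-4, -1) to (-3, -4): the line x - 3y = 4


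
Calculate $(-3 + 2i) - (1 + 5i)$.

(-3 - 1) + (2 - 5)i = -4 - 3i


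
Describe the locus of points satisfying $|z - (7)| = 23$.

|z - z0| = r describes a circle centered at z0 with radius r
Here z0 = 7 and r = 23
Locus: Circle centered at (7, 0) with radius 23


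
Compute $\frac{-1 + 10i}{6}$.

Divisor is real, so divide each part by 6:
= -1/6 + (5/3)i


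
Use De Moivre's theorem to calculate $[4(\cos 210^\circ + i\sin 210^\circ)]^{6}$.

By De Moivre: z^n = r^n(cos(nθ) + i sin(nθ))
= 4^6(cos(6*210°) + i sin(6*210°))
= 4096(cos 180° + i sin 180°)
= -4096


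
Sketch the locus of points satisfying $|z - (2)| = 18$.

|z - z0| = r describes a circle centered at z0 with radius r
Here z0 = 2 and r = 18
Locus: Circle centered at (2, 0) with radius 18


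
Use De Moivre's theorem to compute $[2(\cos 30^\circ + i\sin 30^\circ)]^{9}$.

By De Moivre: z^n = r^n(cos(nθ) + i sin(nθ))
= 2^9(cos(9*30°) + i sin(9*30°))
= 512(cos 270° + i sin 270°)
= -512i


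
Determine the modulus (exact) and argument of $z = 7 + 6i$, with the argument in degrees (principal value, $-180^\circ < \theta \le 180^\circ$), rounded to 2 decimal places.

|z| = sqrt(7^2 + 6^2) = sqrt(85)
arg(z) = arctan(b/a) = arctan(6/7) (quadrant-adjusted) = 40.60°


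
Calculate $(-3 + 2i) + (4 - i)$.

(-3 + 4) + (2 + (-1))i = 1 + i


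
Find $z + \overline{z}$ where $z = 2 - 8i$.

z + conjugate(z) = (a + bi) + (a - bi) = 2a
= 2 * 2 = 4


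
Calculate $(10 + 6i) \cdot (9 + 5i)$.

(a1*a2 - b1*b2) + (a1*b2 + b1*a2)i
= (90 - 30) + (50 + 54)i
= 60 + 104i


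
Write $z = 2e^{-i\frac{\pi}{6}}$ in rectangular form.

a = r cos θ = 2 * sqrt(3)/2 = sqrt(3)
b = r sin θ = 2 * -1/2 = -1
z = sqrt(3) - i


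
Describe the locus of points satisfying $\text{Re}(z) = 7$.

Re(z) = x where z = x + yi; the equation x = 7 is satisfied by all points with that x-coordinate
Locus: Vertical line x = 7


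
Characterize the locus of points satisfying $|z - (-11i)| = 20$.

|z - z0| = r describes a circle centered at z0 with radius r
Here z0 = -11i and r = 20
Locus: Circle centered at (0, -11) with radius 20


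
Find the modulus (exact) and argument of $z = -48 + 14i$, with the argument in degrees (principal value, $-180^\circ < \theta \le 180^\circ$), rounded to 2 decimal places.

|z| = sqrt((-48)^2 + 14^2) = 50
arg(z) = arctan(b/a) = arctan(14/-48) (quadrant-adjusted) = 163.74°


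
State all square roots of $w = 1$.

|w| = 1, arg(w) = 0°
Root modulus = 1^(1/2) = 1
Root arguments: θ_k = (0° + 360°k)/2 for k = 0, 1, ..., 1
Roots: 1, -1


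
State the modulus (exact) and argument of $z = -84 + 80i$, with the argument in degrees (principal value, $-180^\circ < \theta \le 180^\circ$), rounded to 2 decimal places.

|z| = sqrt((-84)^2 + 80^2) = 116
arg(z) = arctan(b/a) = arctan(80/-84) (quadrant-adjusted) = 136.40°


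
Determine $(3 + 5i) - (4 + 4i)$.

(3 - 4) + (5 - 4)i = -1 + i


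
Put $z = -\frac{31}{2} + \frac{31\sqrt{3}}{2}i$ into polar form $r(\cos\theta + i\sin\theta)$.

r = |z| = sqrt(a^2 + b^2) = sqrt((-31/2)^2 + (31*sqrt(3)/2)^2) = sqrt(961/4 + 2883/4) = sqrt(961) = 31
θ = arctan(b/a) = arctan(26.8468/-15.5) (quadrant-adjusted) = 120°
z = 31(cos 120° + i sin 120°)


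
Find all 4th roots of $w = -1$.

|w| = 1, arg(w) = 180°
Root modulus = 1^(1/4) = 1
Root arguments: θ_k = (180° + 360°k)/4 for k = 0, 1, ..., 3
Roots: sqrt(2)/2 + (sqrt(2)/2)i, -sqrt(2)/2 + (sqrt(2)/2)i, -sqrt(2)/2 - (sqrt(2)/2)i, sqrt(2)/2 - (sqrt(2)/2)i


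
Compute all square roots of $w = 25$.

|w| = 25, arg(w) = 0°
Root modulus = 25^(1/2) = 5
Root arguments: θ_k = (0° + 360°k)/2 for k = 0, 1, ..., 1
Roots: 5, -5


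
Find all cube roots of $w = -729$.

|w| = 729, arg(w) = 180°
Root modulus = 729^(1/3) = 9
Root arguments: θ_k = (180° + 360°k)/3 for k = 0, 1, ..., 2
Roots: 9/2 + (9*sqrt(3)/2)i, -9, 9/2 - (9*sqrt(3)/2)i


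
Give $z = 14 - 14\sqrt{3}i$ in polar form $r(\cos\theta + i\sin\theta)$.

r = |z| = sqrt(a^2 + b^2) = sqrt((14)^2 + (-14*sqrt(3))^2) = sqrt(196 + 588) = sqrt(784) = 28
θ = arctan(b/a) = arctan(-24.2487/14) (quadrant-adjusted) = 300°
z = 28(cos 300° + i sin 300°)


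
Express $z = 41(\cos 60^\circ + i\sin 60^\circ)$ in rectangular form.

a = r cos θ = 41 * 1/2 = 41/2
b = r sin θ = 41 * sqrt(3)/2 = 41*sqrt(3)/2
z = 41/2 + (41*sqrt(3)/2)i


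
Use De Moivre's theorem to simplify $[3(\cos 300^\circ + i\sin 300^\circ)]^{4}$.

By De Moivre: z^n = r^n(cos(nθ) + i sin(nθ))
= 3^4(cos(4*300°) + i sin(4*300°))
= 81(cos 120° + i sin 120°)
= -81/2 + (81*sqrt(3)/2)i


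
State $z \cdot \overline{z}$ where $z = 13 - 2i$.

z * conjugate(z) = |z|^2 = a^2 + b^2
= 13^2 + (-2)^2 = 173


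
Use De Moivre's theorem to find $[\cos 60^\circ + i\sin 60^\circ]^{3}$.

By De Moivre: z^n = r^n(cos(nθ) + i sin(nθ))
= 1^3(cos(3*60°) + i sin(3*60°))
= 1(cos 180° + i sin 180°)
= -1


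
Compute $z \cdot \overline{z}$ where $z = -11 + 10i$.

z * conjugate(z) = |z|^2 = a^2 + b^2
= (-11)^2 + 10^2 = 221


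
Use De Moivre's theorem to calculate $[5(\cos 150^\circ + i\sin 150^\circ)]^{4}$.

By De Moivre: z^n = r^n(cos(nθ) + i sin(nθ))
= 5^4(cos(4*150°) + i sin(4*150°))
= 625(cos 240° + i sin 240°)
= -625/2 - (625*sqrt(3)/2)i


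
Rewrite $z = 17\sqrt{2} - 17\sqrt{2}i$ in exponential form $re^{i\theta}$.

r = |z| = sqrt((17*sqrt(2))^2 + (-17*sqrt(2))^2) = sqrt(578 + 578) = sqrt(1156) = 34
θ = arctan(b/a) = arctan(-24.0416/24.0416) (quadrant-adjusted) = -45° = -π/4
z = 34e^(-i*π/4)


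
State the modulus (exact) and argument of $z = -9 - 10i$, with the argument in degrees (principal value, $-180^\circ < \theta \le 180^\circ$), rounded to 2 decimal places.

|z| = sqrt((-9)^2 + (-10)^2) = sqrt(181)
arg(z) = arctan(b/a) = arctan(-10/-9) (quadrant-adjusted) = -131.99°


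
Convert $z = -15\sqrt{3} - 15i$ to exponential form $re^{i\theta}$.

r = |z| = sqrt((-15*sqrt(3))^2 + (-15)^2) = sqrt(675 + 225) = sqrt(900) = 30
θ = arctan(b/a) = arctan(-15/-25.9808) (quadrant-adjusted) = -150° = -5π/6
z = 30e^(-i*5π/6)


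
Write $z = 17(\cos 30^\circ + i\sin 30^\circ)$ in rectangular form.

a = r cos θ = 17 * sqrt(3)/2 = 17*sqrt(3)/2
b = r sin θ = 17 * 1/2 = 17/2
z = 17*sqrt(3)/2 + (17/2)i


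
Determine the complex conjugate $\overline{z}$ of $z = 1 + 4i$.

If z = a + bi, then conjugate(z) = a - bi
conjugate(1 + 4i) = 1 - 4i
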